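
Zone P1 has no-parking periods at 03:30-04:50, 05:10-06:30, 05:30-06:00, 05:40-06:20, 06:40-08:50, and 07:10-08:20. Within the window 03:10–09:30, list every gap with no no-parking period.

03:10–03:30, 04:50–05:10, 06:30–06:40, 08:50–09:30

The merged coverage is 03:30–04:50, 05:10–06:30, 06:40–08:50.
Uncovered inside 03:10–09:30: 03:10–03:30, 04:50–05:10, 06:30–06:40, 08:50–09:30.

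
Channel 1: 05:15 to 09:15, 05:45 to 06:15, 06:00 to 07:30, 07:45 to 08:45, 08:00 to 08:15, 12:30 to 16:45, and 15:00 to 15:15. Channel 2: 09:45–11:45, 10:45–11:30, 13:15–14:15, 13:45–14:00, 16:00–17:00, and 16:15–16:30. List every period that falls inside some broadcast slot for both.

13:15–14:15, 16:00–16:45

A, merged: 05:15–09:15, 12:30–16:45.
B, merged: 09:45–11:45, 13:15–14:15, 16:00–17:00.
05:15–09:15 falls entirely outside B.
12:30–16:45 overlaps B on 13:15–14:15, 16:00–16:45.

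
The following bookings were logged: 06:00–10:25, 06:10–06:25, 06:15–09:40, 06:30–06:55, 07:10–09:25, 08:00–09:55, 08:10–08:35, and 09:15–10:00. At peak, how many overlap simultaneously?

5

At 08:10, 5 of the intervals are simultaneously active.
No point has more.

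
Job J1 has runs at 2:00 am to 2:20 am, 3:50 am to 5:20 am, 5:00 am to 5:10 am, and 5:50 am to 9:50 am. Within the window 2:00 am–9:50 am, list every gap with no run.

Covered (merged): 2:00 am-2:20 am, 3:50 am-5:20 am, 5:50 am-9:50 am.
Gaps within 2:00 am-9:50 am: 2:20 am-3:50 am, 5:20 am-5:50 am.

2:20 am-3:50 am, 5:20 am-5:50 am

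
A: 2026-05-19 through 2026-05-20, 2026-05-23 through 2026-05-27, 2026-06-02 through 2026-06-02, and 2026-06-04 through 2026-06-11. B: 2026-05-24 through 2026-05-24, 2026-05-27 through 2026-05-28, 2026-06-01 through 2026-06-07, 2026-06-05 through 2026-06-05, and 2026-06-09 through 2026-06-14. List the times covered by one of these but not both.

Merge the second list: 2026-05-24 through 2026-05-24, 2026-05-27 through 2026-05-28, 2026-06-01 through 2026-06-07, 2026-06-09 through 2026-06-14.
A \ B = 2026-05-19 through 2026-05-20, 2026-05-23 through 2026-05-23, 2026-05-25 through 2026-05-26, 2026-06-08 through 2026-06-08.
B \ A = 2026-05-28 through 2026-05-28, 2026-06-01 through 2026-06-01, 2026-06-03 through 2026-06-03, 2026-06-12 through 2026-06-14.
Union of the two gives the symmetric difference.

2026-05-19 through 2026-05-20, 2026-05-23 through 2026-05-23, 2026-05-25 through 2026-05-26, 2026-05-28 through 2026-05-28, 2026-06-01 through 2026-06-01, 2026-06-03 through 2026-06-03, 2026-06-08 through 2026-06-08, 2026-06-12 through 2026-06-14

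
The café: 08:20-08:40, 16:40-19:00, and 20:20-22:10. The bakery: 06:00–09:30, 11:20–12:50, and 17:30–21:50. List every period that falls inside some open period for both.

08:20–08:40, 17:30–19:00, 20:20–21:50

08:20–08:40 meets the second set on 08:20–08:40.
16:40–19:00 meets the second set on 17:30–19:00.
20:20–22:10 meets the second set on 20:20–21:50.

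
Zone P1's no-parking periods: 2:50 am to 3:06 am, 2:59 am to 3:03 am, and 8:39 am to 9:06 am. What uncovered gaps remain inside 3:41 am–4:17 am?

The merged coverage is 2:50 am–3:06 am, 8:39 am–9:06 am.
Gaps within 3:41 am–4:17 am: 3:41 am–4:17 am.

3:41 am–4:17 am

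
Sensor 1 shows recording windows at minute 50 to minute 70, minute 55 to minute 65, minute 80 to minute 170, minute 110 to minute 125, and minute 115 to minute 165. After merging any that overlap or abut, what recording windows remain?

minute 50 to minute 70, minute 80 to minute 170

minute 55 to minute 65 overlaps/touches minute 50 to minute 70 → extend to minute 50 to minute 70.
minute 80 to minute 170 is disjoint → start new block.
minute 110 to minute 125 overlaps/touches minute 80 to minute 170 → extend to minute 80 to minute 170.
minute 115 to minute 165 overlaps/touches minute 80 to minute 170 → extend to minute 80 to minute 170.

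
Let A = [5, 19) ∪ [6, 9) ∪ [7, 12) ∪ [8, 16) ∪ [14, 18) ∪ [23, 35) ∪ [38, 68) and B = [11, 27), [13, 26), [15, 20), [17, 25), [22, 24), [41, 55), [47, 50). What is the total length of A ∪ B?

60

First set merges to [5, 19), [23, 35), [38, 68).
Second set merges to [11, 27), [41, 55).
A ∪ B = [5, 35), [38, 68).
Total: 30 + 30 = 60.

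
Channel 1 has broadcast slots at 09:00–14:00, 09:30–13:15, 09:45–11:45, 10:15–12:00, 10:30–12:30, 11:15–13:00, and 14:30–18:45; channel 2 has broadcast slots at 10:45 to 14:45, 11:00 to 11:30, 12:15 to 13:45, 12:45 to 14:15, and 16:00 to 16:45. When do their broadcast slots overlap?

10:45–14:00, 14:30–14:45, 16:00–16:45

A, merged: 09:00–14:00, 14:30–18:45.
B, merged: 10:45–14:45, 16:00–16:45.
09:00–14:00 meets the second set on 10:45–14:00.
14:30–18:45 meets the second set on 14:30–14:45, 16:00–16:45.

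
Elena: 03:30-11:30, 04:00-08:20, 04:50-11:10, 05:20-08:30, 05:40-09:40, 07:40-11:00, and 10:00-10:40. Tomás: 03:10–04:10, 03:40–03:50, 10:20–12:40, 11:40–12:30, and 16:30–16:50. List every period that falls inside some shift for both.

03:30–04:10, 10:20–11:30

A, merged: 03:30–11:30.
B, merged: 03:10–04:10, 10:20–12:40, 16:30–16:50.
03:30–11:30 meets the second set on 03:30–04:10, 10:20–11:30.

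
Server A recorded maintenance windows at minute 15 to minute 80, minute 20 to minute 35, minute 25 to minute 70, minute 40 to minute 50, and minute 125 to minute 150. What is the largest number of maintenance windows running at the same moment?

3

Walk the sorted start/end points keeping a running depth.
The depth first hits 3 at minute 25.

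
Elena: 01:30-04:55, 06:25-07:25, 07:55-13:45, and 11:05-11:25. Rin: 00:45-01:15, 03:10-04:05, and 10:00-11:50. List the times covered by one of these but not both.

First set merges to 01:30–04:55, 06:25–07:25, 07:55–13:45.
A \ B = 01:30–03:10, 04:05–04:55, 06:25–07:25, 07:55–10:00, 11:50–13:45.
B \ A = 00:45–01:15.
Union of the two gives the symmetric difference.

00:45–01:15, 01:30–03:10, 04:05–04:55, 06:25–07:25, 07:55–10:00, 11:50–13:45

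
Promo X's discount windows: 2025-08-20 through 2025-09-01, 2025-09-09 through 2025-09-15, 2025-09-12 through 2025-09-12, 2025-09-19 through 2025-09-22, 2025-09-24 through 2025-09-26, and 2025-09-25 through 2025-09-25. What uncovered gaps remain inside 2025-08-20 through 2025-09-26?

Covered (merged): 2025-08-20 through 2025-09-01, 2025-09-09 through 2025-09-15, 2025-09-19 through 2025-09-22, 2025-09-24 through 2025-09-26.
Gaps within 2025-08-20 through 2025-09-26: 2025-09-02 through 2025-09-08, 2025-09-16 through 2025-09-18, 2025-09-23 through 2025-09-23.

2025-09-02 through 2025-09-08, 2025-09-16 through 2025-09-18, 2025-09-23 through 2025-09-23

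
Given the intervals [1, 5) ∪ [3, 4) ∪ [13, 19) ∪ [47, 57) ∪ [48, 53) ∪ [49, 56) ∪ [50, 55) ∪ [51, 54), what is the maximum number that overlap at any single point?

5

At 51, 5 of the intervals are simultaneously active.
No point has more.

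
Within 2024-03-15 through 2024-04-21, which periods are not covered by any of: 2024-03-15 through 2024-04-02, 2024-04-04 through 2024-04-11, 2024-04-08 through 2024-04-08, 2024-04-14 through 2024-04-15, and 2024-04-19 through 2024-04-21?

2024-04-03 through 2024-04-03, 2024-04-12 through 2024-04-13, 2024-04-16 through 2024-04-18

The merged coverage is 2024-03-15 through 2024-04-02, 2024-04-04 through 2024-04-11, 2024-04-14 through 2024-04-15, 2024-04-19 through 2024-04-21.
Complement within 2024-03-15 through 2024-04-21: 2024-04-03 through 2024-04-03, 2024-04-12 through 2024-04-13, 2024-04-16 through 2024-04-18.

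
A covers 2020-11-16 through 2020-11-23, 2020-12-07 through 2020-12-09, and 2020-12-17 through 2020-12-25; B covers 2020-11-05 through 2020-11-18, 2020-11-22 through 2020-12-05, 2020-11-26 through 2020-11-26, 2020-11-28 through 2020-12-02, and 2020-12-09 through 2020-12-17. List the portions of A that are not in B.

2020-11-19 through 2020-11-21, 2020-12-07 through 2020-12-08, 2020-12-18 through 2020-12-25

B, merged: 2020-11-05 through 2020-11-18, 2020-11-22 through 2020-12-05, 2020-12-09 through 2020-12-17.
2020-11-16 through 2020-11-23 minus B → 2020-11-19 through 2020-11-21.
2020-12-07 through 2020-12-09 minus B → 2020-12-07 through 2020-12-08.
2020-12-17 through 2020-12-25 minus B → 2020-12-18 through 2020-12-25.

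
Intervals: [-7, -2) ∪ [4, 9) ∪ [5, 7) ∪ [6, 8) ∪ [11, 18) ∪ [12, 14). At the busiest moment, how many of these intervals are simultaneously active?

Walk the sorted start/end points keeping a running depth.
The depth first hits 3 at 6.

3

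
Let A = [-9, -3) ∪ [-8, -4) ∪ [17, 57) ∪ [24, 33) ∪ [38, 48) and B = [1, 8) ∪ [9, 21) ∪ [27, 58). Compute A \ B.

[-9, -3) ∪ [21, 27)

Merge the first list: [-9, -3), [17, 57).
[-9, -3): no B overlap → unchanged.
[17, 57) minus B → [21, 27).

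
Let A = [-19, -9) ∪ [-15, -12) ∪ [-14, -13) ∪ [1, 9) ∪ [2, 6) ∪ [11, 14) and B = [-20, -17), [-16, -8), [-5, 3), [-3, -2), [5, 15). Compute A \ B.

Merge the first list: [-19, -9), [1, 9), [11, 14).
Merge the second list: [-20, -17), [-16, -8), [-5, 3), [5, 15).
[-19, -9) \ B = [-17, -16).
[1, 9) \ B = [3, 5).
[11, 14): entirely removed.

[-17, -16) ∪ [3, 5)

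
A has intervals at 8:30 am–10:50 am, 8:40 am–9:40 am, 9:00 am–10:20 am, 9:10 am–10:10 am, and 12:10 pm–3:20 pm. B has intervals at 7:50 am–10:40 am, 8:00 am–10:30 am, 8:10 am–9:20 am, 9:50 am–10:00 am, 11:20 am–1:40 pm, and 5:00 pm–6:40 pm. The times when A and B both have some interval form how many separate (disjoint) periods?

2

First set merges to 8:30 am–10:50 am, 12:10 pm–3:20 pm.
Second set merges to 7:50 am–10:40 am, 11:20 am–1:40 pm, 5:00 pm–6:40 pm.
A ∩ B = 8:30 am–10:40 am, 12:10 pm–1:40 pm.
That is 2 disjoint pieces.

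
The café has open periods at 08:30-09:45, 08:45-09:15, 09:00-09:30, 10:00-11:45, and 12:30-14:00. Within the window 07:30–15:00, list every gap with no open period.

07:30-08:30, 09:45-10:00, 11:45-12:30, 14:00-15:00

Covered (merged): 08:30-09:45, 10:00-11:45, 12:30-14:00.
Complement within 07:30-15:00: 07:30-08:30, 09:45-10:00, 11:45-12:30, 14:00-15:00.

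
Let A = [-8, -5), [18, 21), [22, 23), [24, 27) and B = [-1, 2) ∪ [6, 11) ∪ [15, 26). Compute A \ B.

[-8, -5) ∪ [26, 27)

[-8, -5): nothing removed.
[18, 21): entirely removed.
[22, 23): entirely removed.
[24, 27) \ B = [26, 27).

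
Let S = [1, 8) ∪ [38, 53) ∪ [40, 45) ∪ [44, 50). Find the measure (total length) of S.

Merged: [1, 8), [38, 53).
Lengths: 7 + 15 = 22.

22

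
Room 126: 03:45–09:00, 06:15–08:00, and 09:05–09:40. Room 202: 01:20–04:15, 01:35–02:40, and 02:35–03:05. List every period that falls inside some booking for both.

First set merges to 03:45–09:00, 09:05–09:40.
Second set merges to 01:20–04:15.
03:45–09:00 overlaps B on 03:45–04:15.
09:05–09:40 falls entirely outside B.

03:45–04:15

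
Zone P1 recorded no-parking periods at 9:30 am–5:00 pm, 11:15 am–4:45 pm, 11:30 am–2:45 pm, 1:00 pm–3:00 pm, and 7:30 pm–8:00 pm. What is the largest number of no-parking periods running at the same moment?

At 1:00 pm, 4 of the intervals are simultaneously active.
No point has more.

4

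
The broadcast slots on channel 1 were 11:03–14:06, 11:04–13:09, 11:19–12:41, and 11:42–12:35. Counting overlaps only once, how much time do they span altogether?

Merged: 11:03–14:06.
Length: 3 h 3 min.

3 h 3 min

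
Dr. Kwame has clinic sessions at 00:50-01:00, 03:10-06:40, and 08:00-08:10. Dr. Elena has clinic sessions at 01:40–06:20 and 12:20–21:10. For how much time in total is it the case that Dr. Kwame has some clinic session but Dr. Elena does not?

40 min

A \ B = 00:50–01:00, 06:20–06:40, 08:00–08:10.
Total: 10 min + 20 min + 10 min = 40 min.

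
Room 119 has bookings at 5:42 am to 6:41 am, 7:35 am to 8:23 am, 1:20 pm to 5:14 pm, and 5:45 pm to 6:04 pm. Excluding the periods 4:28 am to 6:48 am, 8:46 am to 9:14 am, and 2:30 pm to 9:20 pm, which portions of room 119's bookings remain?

7:35 am–8:23 am, 1:20 pm–2:30 pm

5:42 am–6:41 am lies entirely inside B → drops out.
7:35 am–8:23 am is untouched.
1:20 pm–5:14 pm with B removed leaves 1:20 pm–2:30 pm.
5:45 pm–6:04 pm lies entirely inside B → drops out.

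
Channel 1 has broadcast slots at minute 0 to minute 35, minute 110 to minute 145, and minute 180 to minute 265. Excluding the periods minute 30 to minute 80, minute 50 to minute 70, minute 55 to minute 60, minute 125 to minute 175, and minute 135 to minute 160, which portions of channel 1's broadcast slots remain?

minute 0 to minute 30, minute 110 to minute 125, minute 180 to minute 265

B, merged: minute 30 to minute 80, minute 125 to minute 175.
minute 0 to minute 35 with B removed leaves minute 0 to minute 30.
minute 110 to minute 145 with B removed leaves minute 110 to minute 125.
minute 180 to minute 265 is untouched.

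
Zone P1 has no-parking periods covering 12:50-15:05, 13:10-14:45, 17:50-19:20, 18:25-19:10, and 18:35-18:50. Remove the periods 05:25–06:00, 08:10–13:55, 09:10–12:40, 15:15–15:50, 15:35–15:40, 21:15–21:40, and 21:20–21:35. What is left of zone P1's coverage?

First set merges to 12:50-15:05, 17:50-19:20.
Second set merges to 05:25-06:00, 08:10-13:55, 15:15-15:50, 21:15-21:40.
12:50-15:05 with B removed leaves 13:55-15:05.
17:50-19:20 is untouched.

13:55-15:05, 17:50-19:20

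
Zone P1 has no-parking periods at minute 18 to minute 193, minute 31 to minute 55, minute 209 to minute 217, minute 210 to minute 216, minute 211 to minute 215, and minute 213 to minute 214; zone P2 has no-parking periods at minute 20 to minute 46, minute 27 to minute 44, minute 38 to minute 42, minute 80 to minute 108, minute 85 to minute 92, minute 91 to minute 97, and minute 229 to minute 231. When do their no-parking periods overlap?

First set merges to minute 18 to minute 193, minute 209 to minute 217.
Second set merges to minute 20 to minute 46, minute 80 to minute 108, minute 229 to minute 231.
minute 18 to minute 193 overlaps B on minute 20 to minute 46, minute 80 to minute 108.
minute 209 to minute 217 falls entirely outside B.

minute 20 to minute 46, minute 80 to minute 108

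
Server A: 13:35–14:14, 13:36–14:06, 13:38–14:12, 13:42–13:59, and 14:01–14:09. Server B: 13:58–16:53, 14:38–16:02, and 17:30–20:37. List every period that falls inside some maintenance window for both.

First set merges to 13:35-14:14.
Second set merges to 13:58-16:53, 17:30-20:37.
13:35-14:14 ∩ B → 13:58-14:14.

13:58-14:14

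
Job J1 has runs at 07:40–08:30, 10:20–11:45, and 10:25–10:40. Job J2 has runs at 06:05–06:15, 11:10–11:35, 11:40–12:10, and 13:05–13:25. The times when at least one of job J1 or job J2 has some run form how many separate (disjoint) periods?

4

First set merges to 07:40–08:30, 10:20–11:45.
A ∪ B = 06:05–06:15, 07:40–08:30, 10:20–12:10, 13:05–13:25.
That is 4 disjoint pieces.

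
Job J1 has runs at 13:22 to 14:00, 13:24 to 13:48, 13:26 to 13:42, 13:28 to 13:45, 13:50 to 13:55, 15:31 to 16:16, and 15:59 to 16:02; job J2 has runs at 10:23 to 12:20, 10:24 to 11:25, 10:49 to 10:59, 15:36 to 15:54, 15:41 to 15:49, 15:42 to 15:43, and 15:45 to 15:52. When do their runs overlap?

15:36–15:54

A, merged: 13:22–14:00, 15:31–16:16.
B, merged: 10:23–12:20, 15:36–15:54.
13:22–14:00 meets no B interval.
15:31–16:16 ∩ B → 15:36–15:54.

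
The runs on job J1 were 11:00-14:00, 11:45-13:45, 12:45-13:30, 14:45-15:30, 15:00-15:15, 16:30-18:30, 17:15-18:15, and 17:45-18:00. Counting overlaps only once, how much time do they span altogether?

5 h 45 min

Merged: 11:00–14:00, 14:45–15:30, 16:30–18:30.
Lengths: 3 h + 45 min + 2 h = 5 h 45 min.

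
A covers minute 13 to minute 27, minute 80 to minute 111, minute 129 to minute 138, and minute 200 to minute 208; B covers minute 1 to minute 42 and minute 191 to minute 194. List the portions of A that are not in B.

minute 80 to minute 111, minute 129 to minute 138, minute 200 to minute 208

minute 13 to minute 27 lies entirely inside B → drops out.
minute 80 to minute 111 is untouched.
minute 129 to minute 138 is untouched.
minute 200 to minute 208 is untouched.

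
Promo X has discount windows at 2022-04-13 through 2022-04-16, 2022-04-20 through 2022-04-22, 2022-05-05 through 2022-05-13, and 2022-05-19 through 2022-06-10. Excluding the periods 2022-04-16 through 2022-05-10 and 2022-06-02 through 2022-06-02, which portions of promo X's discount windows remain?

2022-04-13 through 2022-04-16 with B removed leaves 2022-04-13 through 2022-04-15.
2022-04-20 through 2022-04-22 lies entirely inside B → drops out.
2022-05-05 through 2022-05-13 with B removed leaves 2022-05-11 through 2022-05-13.
2022-05-19 through 2022-06-10 with B removed leaves 2022-05-19 through 2022-06-01, 2022-06-03 through 2022-06-10.

2022-04-13 through 2022-04-15, 2022-05-11 through 2022-05-13, 2022-05-19 through 2022-06-01, 2022-06-03 through 2022-06-10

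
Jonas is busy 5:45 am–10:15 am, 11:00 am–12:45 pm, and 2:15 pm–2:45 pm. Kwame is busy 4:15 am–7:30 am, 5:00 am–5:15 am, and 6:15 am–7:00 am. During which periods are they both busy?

Second set merges to 4:15 am–7:30 am.
5:45 am–10:15 am overlaps B on 5:45 am–7:30 am.
11:00 am–12:45 pm falls entirely outside B.
2:15 pm–2:45 pm falls entirely outside B.

5:45 am–7:30 am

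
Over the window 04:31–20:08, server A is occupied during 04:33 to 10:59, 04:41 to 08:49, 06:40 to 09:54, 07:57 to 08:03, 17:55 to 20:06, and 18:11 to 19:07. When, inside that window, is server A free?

After merging, the occupied span is 04:33–10:59, 17:55–20:06.
Complement within 04:31–20:08: 04:31–04:33, 10:59–17:55, 20:06–20:08.

04:31–04:33, 10:59–17:55, 20:06–20:08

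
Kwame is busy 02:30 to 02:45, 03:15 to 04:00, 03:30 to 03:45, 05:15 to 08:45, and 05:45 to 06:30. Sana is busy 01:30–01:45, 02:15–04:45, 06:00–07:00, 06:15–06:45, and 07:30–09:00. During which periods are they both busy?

02:30-02:45, 03:15-04:00, 06:00-07:00, 07:30-08:45

Merge the first list: 02:30-02:45, 03:15-04:00, 05:15-08:45.
Merge the second list: 01:30-01:45, 02:15-04:45, 06:00-07:00, 07:30-09:00.
02:30-02:45 ∩ B → 02:30-02:45.
03:15-04:00 ∩ B → 03:15-04:00.
05:15-08:45 ∩ B → 06:00-07:00, 07:30-08:45.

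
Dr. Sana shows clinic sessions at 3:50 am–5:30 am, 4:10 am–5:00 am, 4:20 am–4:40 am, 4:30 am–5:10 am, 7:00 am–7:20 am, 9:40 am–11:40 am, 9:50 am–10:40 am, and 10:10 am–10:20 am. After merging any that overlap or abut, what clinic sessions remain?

3:50 am–5:30 am, 7:00 am–7:20 am, 9:40 am–11:40 am

4:10 am–5:00 am overlaps/touches 3:50 am–5:30 am → extend to 3:50 am–5:30 am.
4:20 am–4:40 am overlaps/touches 3:50 am–5:30 am → extend to 3:50 am–5:30 am.
4:30 am–5:10 am overlaps/touches 3:50 am–5:30 am → extend to 3:50 am–5:30 am.
7:00 am–7:20 am is disjoint → start new block.
9:40 am–11:40 am is disjoint → start new block.
9:50 am–10:40 am overlaps/touches 9:40 am–11:40 am → extend to 9:40 am–11:40 am.
10:10 am–10:20 am overlaps/touches 9:40 am–11:40 am → extend to 9:40 am–11:40 am.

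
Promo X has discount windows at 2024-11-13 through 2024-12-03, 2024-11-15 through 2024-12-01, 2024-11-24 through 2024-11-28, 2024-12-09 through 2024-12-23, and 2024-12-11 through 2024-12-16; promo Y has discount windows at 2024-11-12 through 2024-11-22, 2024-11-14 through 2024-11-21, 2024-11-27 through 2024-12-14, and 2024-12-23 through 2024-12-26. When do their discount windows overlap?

Merge the first list: 2024-11-13 through 2024-12-03, 2024-12-09 through 2024-12-23.
Merge the second list: 2024-11-12 through 2024-11-22, 2024-11-27 through 2024-12-14, 2024-12-23 through 2024-12-26.
2024-11-13 through 2024-12-03 meets the second set on 2024-11-13 through 2024-11-22, 2024-11-27 through 2024-12-03.
2024-12-09 through 2024-12-23 meets the second set on 2024-12-09 through 2024-12-14, 2024-12-23 through 2024-12-23.

2024-11-13 through 2024-11-22, 2024-11-27 through 2024-12-03, 2024-12-09 through 2024-12-14, 2024-12-23 through 2024-12-23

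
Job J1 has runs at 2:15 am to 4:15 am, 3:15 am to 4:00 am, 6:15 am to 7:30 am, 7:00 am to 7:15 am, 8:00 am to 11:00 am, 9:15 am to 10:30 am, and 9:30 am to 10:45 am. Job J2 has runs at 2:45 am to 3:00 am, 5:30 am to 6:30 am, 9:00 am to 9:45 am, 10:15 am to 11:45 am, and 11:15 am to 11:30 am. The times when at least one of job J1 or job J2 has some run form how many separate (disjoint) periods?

Merge the first list: 2:15 am–4:15 am, 6:15 am–7:30 am, 8:00 am–11:00 am.
Merge the second list: 2:45 am–3:00 am, 5:30 am–6:30 am, 9:00 am–9:45 am, 10:15 am–11:45 am.
A ∪ B = 2:15 am–4:15 am, 5:30 am–7:30 am, 8:00 am–11:45 am.
That is 3 disjoint pieces.

3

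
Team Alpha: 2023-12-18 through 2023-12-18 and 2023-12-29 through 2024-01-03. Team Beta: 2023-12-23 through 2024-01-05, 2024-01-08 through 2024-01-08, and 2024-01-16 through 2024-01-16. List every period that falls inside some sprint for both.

2023-12-18 through 2023-12-18 falls entirely outside B.
2023-12-29 through 2024-01-03 overlaps B on 2023-12-29 through 2024-01-03.

2023-12-29 through 2024-01-03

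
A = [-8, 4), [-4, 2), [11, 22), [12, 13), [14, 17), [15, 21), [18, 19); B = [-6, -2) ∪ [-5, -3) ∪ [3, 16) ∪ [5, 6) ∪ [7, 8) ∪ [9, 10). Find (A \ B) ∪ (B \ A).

[-8, -6) ∪ [-2, 3) ∪ [4, 11) ∪ [16, 22)

A, merged: [-8, 4), [11, 22).
B, merged: [-6, -2), [3, 16).
A \ B = [-8, -6), [-2, 3), [16, 22).
B \ A = [4, 11).
Union of the two gives the symmetric difference.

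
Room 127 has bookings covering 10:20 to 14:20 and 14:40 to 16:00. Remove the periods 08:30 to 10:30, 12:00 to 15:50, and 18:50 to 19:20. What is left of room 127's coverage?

10:20-14:20 with B removed leaves 10:30-12:00.
14:40-16:00 with B removed leaves 15:50-16:00.

10:30-12:00, 15:50-16:00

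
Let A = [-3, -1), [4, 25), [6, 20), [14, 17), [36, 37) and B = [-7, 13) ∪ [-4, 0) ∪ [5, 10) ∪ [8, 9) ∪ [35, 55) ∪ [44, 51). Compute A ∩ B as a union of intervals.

[-3, -1) ∪ [4, 13) ∪ [36, 37)

Merge the first list: [-3, -1), [4, 25), [36, 37).
Merge the second list: [-7, 13), [35, 55).
[-3, -1) overlaps B on [-3, -1).
[4, 25) overlaps B on [4, 13).
[36, 37) overlaps B on [36, 37).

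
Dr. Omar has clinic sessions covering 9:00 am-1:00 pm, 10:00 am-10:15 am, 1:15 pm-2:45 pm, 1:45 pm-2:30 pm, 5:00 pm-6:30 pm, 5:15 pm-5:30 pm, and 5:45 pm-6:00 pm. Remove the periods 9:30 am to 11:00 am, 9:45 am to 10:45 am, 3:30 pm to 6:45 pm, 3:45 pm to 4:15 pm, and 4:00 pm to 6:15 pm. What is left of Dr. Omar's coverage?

9:00 am–9:30 am, 11:00 am–1:00 pm, 1:15 pm–2:45 pm

Merge the first list: 9:00 am–1:00 pm, 1:15 pm–2:45 pm, 5:00 pm–6:30 pm.
Merge the second list: 9:30 am–11:00 am, 3:30 pm–6:45 pm.
9:00 am–1:00 pm with B removed leaves 9:00 am–9:30 am, 11:00 am–1:00 pm.
1:15 pm–2:45 pm is untouched.
5:00 pm–6:30 pm lies entirely inside B → drops out.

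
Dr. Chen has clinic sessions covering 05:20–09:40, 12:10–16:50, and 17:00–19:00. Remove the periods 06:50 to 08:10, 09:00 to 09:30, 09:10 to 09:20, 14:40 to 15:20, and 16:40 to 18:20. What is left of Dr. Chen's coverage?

B, merged: 06:50-08:10, 09:00-09:30, 14:40-15:20, 16:40-18:20.
05:20-09:40 \ B = 05:20-06:50, 08:10-09:00, 09:30-09:40.
12:10-16:50 \ B = 12:10-14:40, 15:20-16:40.
17:00-19:00 \ B = 18:20-19:00.

05:20-06:50, 08:10-09:00, 09:30-09:40, 12:10-14:40, 15:20-16:40, 18:20-19:00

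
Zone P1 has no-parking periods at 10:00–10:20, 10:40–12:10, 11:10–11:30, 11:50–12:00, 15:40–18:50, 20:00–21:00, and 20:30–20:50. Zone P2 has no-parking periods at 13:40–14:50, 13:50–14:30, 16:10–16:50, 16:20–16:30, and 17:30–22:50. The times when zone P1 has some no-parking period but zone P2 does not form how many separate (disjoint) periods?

4

A, merged: 10:00–10:20, 10:40–12:10, 15:40–18:50, 20:00–21:00.
B, merged: 13:40–14:50, 16:10–16:50, 17:30–22:50.
A \ B = 10:00–10:20, 10:40–12:10, 15:40–16:10, 16:50–17:30.
That is 4 disjoint pieces.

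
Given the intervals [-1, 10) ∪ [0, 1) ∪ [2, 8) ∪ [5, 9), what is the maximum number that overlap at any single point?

At 5, 3 of the intervals are simultaneously active.
No point has more.

3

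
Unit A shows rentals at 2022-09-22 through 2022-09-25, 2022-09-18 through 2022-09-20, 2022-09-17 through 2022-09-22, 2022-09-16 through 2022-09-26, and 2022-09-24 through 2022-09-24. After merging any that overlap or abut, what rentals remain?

Sort by start: 2022-09-16 through 2022-09-26, 2022-09-17 through 2022-09-22, 2022-09-18 through 2022-09-20, 2022-09-22 through 2022-09-25, 2022-09-24 through 2022-09-24.
2022-09-17 through 2022-09-22 overlaps/touches 2022-09-16 through 2022-09-26 → extend to 2022-09-16 through 2022-09-26.
2022-09-18 through 2022-09-20 overlaps/touches 2022-09-16 through 2022-09-26 → extend to 2022-09-16 through 2022-09-26.
2022-09-22 through 2022-09-25 overlaps/touches 2022-09-16 through 2022-09-26 → extend to 2022-09-16 through 2022-09-26.
2022-09-24 through 2022-09-24 overlaps/touches 2022-09-16 through 2022-09-26 → extend to 2022-09-16 through 2022-09-26.

2022-09-16 through 2022-09-26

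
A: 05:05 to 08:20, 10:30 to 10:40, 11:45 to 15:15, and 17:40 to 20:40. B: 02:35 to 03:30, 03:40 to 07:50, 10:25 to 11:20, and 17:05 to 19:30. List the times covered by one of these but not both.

Only in the first: 07:50–08:20, 11:45–15:15, 19:30–20:40.
Only in the second: 02:35–03:30, 03:40–05:05, 10:25–10:30, 10:40–11:20, 17:05–17:40.
Together these are the periods covered by exactly one.

02:35–03:30, 03:40–05:05, 07:50–08:20, 10:25–10:30, 10:40–11:20, 11:45–15:15, 17:05–17:40, 19:30–20:40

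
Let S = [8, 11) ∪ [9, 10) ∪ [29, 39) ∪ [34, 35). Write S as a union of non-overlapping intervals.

[8, 11) ∪ [29, 39)

[9, 10) overlaps/touches [8, 11) → extend to [8, 11).
[29, 39) is disjoint → start new block.
[34, 35) overlaps/touches [29, 39) → extend to [29, 39).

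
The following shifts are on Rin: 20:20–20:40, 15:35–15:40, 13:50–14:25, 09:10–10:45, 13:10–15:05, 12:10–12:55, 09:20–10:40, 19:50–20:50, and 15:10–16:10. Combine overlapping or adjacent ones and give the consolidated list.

Sort by start: 09:10-10:45, 09:20-10:40, 12:10-12:55, 13:10-15:05, 13:50-14:25, 15:10-16:10, 15:35-15:40, 19:50-20:50, 20:20-20:40.
09:20-10:40 overlaps/touches 09:10-10:45 → extend to 09:10-10:45.
12:10-12:55 is disjoint → start new block.
13:10-15:05 is disjoint → start new block.
13:50-14:25 overlaps/touches 13:10-15:05 → extend to 13:10-15:05.
15:10-16:10 is disjoint → start new block.
15:35-15:40 overlaps/touches 15:10-16:10 → extend to 15:10-16:10.
19:50-20:50 is disjoint → start new block.
20:20-20:40 overlaps/touches 19:50-20:50 → extend to 19:50-20:50.

09:10-10:45, 12:10-12:55, 13:10-15:05, 15:10-16:10, 19:50-20:50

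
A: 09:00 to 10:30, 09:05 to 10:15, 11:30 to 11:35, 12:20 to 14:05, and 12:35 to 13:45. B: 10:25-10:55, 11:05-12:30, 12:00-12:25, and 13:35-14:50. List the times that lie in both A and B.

10:25-10:30, 11:30-11:35, 12:20-12:30, 13:35-14:05

A, merged: 09:00-10:30, 11:30-11:35, 12:20-14:05.
B, merged: 10:25-10:55, 11:05-12:30, 13:35-14:50.
09:00-10:30 overlaps B on 10:25-10:30.
11:30-11:35 overlaps B on 11:30-11:35.
12:20-14:05 overlaps B on 12:20-12:30, 13:35-14:05.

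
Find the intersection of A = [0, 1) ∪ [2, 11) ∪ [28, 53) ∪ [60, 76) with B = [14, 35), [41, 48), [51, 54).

[0, 1) meets no B interval.
[2, 11) meets no B interval.
[28, 53) ∩ B → [28, 35), [41, 48), [51, 53).
[60, 76) meets no B interval.

[28, 35) ∪ [41, 48) ∪ [51, 53)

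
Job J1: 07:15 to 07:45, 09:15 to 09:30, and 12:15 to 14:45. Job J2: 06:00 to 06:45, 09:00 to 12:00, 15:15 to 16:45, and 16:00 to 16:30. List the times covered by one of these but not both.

Second set merges to 06:00–06:45, 09:00–12:00, 15:15–16:45.
Only in the first: 07:15–07:45, 12:15–14:45.
Only in the second: 06:00–06:45, 09:00–09:15, 09:30–12:00, 15:15–16:45.
Together these are the periods covered by exactly one.

06:00–06:45, 07:15–07:45, 09:00–09:15, 09:30–12:00, 12:15–14:45, 15:15–16:45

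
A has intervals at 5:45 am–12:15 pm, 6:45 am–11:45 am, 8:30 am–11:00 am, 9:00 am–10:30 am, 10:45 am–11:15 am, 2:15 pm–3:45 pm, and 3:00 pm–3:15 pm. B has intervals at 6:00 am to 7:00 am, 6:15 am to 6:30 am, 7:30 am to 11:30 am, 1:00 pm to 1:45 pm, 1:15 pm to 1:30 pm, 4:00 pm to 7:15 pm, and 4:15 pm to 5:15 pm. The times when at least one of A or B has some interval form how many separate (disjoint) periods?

First set merges to 5:45 am–12:15 pm, 2:15 pm–3:45 pm.
Second set merges to 6:00 am–7:00 am, 7:30 am–11:30 am, 1:00 pm–1:45 pm, 4:00 pm–7:15 pm.
A ∪ B = 5:45 am–12:15 pm, 1:00 pm–1:45 pm, 2:15 pm–3:45 pm, 4:00 pm–7:15 pm.
That is 4 disjoint pieces.

4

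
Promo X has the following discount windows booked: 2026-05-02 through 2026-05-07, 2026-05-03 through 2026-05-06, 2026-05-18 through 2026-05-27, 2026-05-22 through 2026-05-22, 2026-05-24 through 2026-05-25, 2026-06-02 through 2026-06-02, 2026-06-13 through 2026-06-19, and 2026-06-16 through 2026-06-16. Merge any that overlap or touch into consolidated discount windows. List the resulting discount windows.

2026-05-02 through 2026-05-07, 2026-05-18 through 2026-05-27, 2026-06-02 through 2026-06-02, 2026-06-13 through 2026-06-19

2026-05-03 through 2026-05-06 overlaps/touches 2026-05-02 through 2026-05-07 → extend to 2026-05-02 through 2026-05-07.
2026-05-18 through 2026-05-27 is disjoint → start new block.
2026-05-22 through 2026-05-22 overlaps/touches 2026-05-18 through 2026-05-27 → extend to 2026-05-18 through 2026-05-27.
2026-05-24 through 2026-05-25 overlaps/touches 2026-05-18 through 2026-05-27 → extend to 2026-05-18 through 2026-05-27.
2026-06-02 through 2026-06-02 is disjoint → start new block.
2026-06-13 through 2026-06-19 is disjoint → start new block.
2026-06-16 through 2026-06-16 overlaps/touches 2026-06-13 through 2026-06-19 → extend to 2026-06-13 through 2026-06-19.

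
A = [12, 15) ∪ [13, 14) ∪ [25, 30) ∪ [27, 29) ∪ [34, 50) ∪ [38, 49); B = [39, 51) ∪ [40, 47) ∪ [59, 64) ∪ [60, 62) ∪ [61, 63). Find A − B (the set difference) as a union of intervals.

[12, 15) ∪ [25, 30) ∪ [34, 39)

Merge the first list: [12, 15), [25, 30), [34, 50).
Merge the second list: [39, 51), [59, 64).
[12, 15) is untouched.
[25, 30) is untouched.
[34, 50) with B removed leaves [34, 39).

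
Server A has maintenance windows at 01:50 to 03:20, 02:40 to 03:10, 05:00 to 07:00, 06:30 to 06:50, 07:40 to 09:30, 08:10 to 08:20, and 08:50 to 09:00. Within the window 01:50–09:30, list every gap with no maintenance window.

03:20–05:00, 07:00–07:40

Covered (merged): 01:50–03:20, 05:00–07:00, 07:40–09:30.
Uncovered inside 01:50–09:30: 03:20–05:00, 07:00–07:40.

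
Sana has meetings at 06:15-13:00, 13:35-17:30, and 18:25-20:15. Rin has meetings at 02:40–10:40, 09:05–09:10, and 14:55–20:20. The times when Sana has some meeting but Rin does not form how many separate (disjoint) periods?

Second set merges to 02:40-10:40, 14:55-20:20.
A \ B = 10:40-13:00, 13:35-14:55.
That is 2 disjoint pieces.

2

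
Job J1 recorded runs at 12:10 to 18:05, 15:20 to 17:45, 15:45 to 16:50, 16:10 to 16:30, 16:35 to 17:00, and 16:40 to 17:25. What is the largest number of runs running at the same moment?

Sweep endpoints in order; track running count of active intervals.
Peak of 5 reached at 16:40.

5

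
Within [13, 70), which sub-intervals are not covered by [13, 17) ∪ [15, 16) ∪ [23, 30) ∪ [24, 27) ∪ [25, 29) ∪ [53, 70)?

[17, 23) ∪ [30, 53)

Covered (merged): [13, 17), [23, 30), [53, 70).
Gaps within [13, 70): [17, 23), [30, 53).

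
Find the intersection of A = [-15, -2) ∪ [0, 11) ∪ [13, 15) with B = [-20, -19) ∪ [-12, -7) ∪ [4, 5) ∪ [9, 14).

[-15, -2) overlaps B on [-12, -7).
[0, 11) overlaps B on [4, 5), [9, 11).
[13, 15) overlaps B on [13, 14).

[-12, -7) ∪ [4, 5) ∪ [9, 11) ∪ [13, 14)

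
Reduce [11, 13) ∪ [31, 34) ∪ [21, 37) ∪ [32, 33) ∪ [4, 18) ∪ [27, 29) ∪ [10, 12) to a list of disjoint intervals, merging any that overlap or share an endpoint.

Sort by start: [4, 18), [10, 12), [11, 13), [21, 37), [27, 29), [31, 34), [32, 33).
[10, 12) overlaps/touches [4, 18) → extend to [4, 18).
[11, 13) overlaps/touches [4, 18) → extend to [4, 18).
[21, 37) is disjoint → start new block.
[27, 29) overlaps/touches [21, 37) → extend to [21, 37).
[31, 34) overlaps/touches [21, 37) → extend to [21, 37).
[32, 33) overlaps/touches [21, 37) → extend to [21, 37).

[4, 18) ∪ [21, 37)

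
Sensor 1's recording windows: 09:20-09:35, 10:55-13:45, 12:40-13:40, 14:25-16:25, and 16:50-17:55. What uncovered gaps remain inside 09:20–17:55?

09:35-10:55, 13:45-14:25, 16:25-16:50

Covered (merged): 09:20-09:35, 10:55-13:45, 14:25-16:25, 16:50-17:55.
Gaps within 09:20-17:55: 09:35-10:55, 13:45-14:25, 16:25-16:50.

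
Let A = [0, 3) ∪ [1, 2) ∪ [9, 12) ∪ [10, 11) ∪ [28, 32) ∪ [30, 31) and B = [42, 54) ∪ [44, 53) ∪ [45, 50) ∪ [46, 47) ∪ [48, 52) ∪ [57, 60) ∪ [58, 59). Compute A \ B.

[0, 3) ∪ [9, 12) ∪ [28, 32)

A, merged: [0, 3), [9, 12), [28, 32).
B, merged: [42, 54), [57, 60).
[0, 3): nothing removed.
[9, 12): nothing removed.
[28, 32): nothing removed.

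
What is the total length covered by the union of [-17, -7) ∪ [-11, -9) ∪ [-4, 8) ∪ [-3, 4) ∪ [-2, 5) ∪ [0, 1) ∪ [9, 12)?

25

Merged: [-17, -7), [-4, 8), [9, 12).
Lengths: 10 + 12 + 3 = 25.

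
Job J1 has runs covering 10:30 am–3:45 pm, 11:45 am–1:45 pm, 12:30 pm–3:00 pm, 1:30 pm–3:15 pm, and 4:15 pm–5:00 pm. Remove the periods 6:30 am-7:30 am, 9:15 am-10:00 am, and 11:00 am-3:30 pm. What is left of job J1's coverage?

First set merges to 10:30 am–3:45 pm, 4:15 pm–5:00 pm.
10:30 am–3:45 pm with B removed leaves 10:30 am–11:00 am, 3:30 pm–3:45 pm.
4:15 pm–5:00 pm is untouched.

10:30 am–11:00 am, 3:30 pm–3:45 pm, 4:15 pm–5:00 pm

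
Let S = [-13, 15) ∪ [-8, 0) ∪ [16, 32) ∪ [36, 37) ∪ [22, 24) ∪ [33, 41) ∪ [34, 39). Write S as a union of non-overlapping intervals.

Sort by start: [-13, 15), [-8, 0), [16, 32), [22, 24), [33, 41), [34, 39), [36, 37).
[-8, 0) overlaps/touches [-13, 15) → extend to [-13, 15).
[16, 32) is disjoint → start new block.
[22, 24) overlaps/touches [16, 32) → extend to [16, 32).
[33, 41) is disjoint → start new block.
[34, 39) overlaps/touches [33, 41) → extend to [33, 41).
[36, 37) overlaps/touches [33, 41) → extend to [33, 41).

[-13, 15) ∪ [16, 32) ∪ [33, 41)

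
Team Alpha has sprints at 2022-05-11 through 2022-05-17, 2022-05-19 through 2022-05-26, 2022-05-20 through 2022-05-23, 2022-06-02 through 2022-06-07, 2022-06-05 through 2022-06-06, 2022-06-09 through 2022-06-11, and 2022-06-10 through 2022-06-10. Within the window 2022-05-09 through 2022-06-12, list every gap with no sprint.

2022-05-09 through 2022-05-10, 2022-05-18 through 2022-05-18, 2022-05-27 through 2022-06-01, 2022-06-08 through 2022-06-08, 2022-06-12 through 2022-06-12

After merging, the occupied span is 2022-05-11 through 2022-05-17, 2022-05-19 through 2022-05-26, 2022-06-02 through 2022-06-07, 2022-06-09 through 2022-06-11.
Uncovered inside 2022-05-09 through 2022-06-12: 2022-05-09 through 2022-05-10, 2022-05-18 through 2022-05-18, 2022-05-27 through 2022-06-01, 2022-06-08 through 2022-06-08, 2022-06-12 through 2022-06-12.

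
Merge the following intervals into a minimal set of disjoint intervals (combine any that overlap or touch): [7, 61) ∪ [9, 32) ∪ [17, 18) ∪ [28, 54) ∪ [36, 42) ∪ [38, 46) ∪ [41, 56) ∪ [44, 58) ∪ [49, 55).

[7, 61)

[9, 32) overlaps/touches [7, 61) → extend to [7, 61).
[17, 18) overlaps/touches [7, 61) → extend to [7, 61).
[28, 54) overlaps/touches [7, 61) → extend to [7, 61).
[36, 42) overlaps/touches [7, 61) → extend to [7, 61).
[38, 46) overlaps/touches [7, 61) → extend to [7, 61).
[41, 56) overlaps/touches [7, 61) → extend to [7, 61).
[44, 58) overlaps/touches [7, 61) → extend to [7, 61).
[49, 55) overlaps/touches [7, 61) → extend to [7, 61).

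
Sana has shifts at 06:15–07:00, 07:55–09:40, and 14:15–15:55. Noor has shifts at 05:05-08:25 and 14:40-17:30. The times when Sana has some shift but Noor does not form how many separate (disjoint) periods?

2

A \ B = 08:25-09:40, 14:15-14:40.
That is 2 disjoint pieces.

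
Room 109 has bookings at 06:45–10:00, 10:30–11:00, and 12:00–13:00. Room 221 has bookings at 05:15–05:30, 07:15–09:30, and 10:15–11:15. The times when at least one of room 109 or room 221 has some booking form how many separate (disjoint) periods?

A ∪ B = 05:15–05:30, 06:45–10:00, 10:15–11:15, 12:00–13:00.
That is 4 disjoint pieces.

4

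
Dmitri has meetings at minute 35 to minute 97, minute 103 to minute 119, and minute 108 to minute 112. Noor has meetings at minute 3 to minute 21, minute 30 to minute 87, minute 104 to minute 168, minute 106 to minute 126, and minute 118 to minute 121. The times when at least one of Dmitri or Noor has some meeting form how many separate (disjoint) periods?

First set merges to minute 35 to minute 97, minute 103 to minute 119.
Second set merges to minute 3 to minute 21, minute 30 to minute 87, minute 104 to minute 168.
A ∪ B = minute 3 to minute 21, minute 30 to minute 97, minute 103 to minute 168.
That is 3 disjoint pieces.

3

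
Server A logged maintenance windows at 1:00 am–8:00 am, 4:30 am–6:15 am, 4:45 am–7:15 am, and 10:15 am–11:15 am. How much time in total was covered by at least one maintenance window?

Merged: 1:00 am-8:00 am, 10:15 am-11:15 am.
Lengths: 7 h + 1 h = 8 h.

8 h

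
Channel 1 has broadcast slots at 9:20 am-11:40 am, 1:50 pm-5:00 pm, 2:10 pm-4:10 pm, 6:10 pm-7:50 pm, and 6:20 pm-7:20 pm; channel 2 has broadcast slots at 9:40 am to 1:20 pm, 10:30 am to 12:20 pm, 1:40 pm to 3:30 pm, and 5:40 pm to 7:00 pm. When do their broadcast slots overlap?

Merge the first list: 9:20 am-11:40 am, 1:50 pm-5:00 pm, 6:10 pm-7:50 pm.
Merge the second list: 9:40 am-1:20 pm, 1:40 pm-3:30 pm, 5:40 pm-7:00 pm.
9:20 am-11:40 am overlaps B on 9:40 am-11:40 am.
1:50 pm-5:00 pm overlaps B on 1:50 pm-3:30 pm.
6:10 pm-7:50 pm overlaps B on 6:10 pm-7:00 pm.

9:40 am-11:40 am, 1:50 pm-3:30 pm, 6:10 pm-7:00 pm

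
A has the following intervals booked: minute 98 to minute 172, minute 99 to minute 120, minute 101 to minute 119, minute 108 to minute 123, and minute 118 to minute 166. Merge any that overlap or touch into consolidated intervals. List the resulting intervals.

minute 98 to minute 172

minute 99 to minute 120 overlaps/touches minute 98 to minute 172 → extend to minute 98 to minute 172.
minute 101 to minute 119 overlaps/touches minute 98 to minute 172 → extend to minute 98 to minute 172.
minute 108 to minute 123 overlaps/touches minute 98 to minute 172 → extend to minute 98 to minute 172.
minute 118 to minute 166 overlaps/touches minute 98 to minute 172 → extend to minute 98 to minute 172.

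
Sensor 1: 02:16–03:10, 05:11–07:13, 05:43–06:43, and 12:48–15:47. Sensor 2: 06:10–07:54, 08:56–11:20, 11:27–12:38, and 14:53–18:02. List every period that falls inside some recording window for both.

06:10-07:13, 14:53-15:47

First set merges to 02:16-03:10, 05:11-07:13, 12:48-15:47.
02:16-03:10 meets no B interval.
05:11-07:13 ∩ B → 06:10-07:13.
12:48-15:47 ∩ B → 14:53-15:47.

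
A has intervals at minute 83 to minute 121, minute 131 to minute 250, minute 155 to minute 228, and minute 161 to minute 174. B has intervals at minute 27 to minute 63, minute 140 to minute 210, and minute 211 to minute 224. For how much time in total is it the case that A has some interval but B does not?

74 minutes

Merge the first list: minute 83 to minute 121, minute 131 to minute 250.
A \ B = minute 83 to minute 121, minute 131 to minute 140, minute 210 to minute 211, minute 224 to minute 250.
Total: 38 minutes + 9 minutes + 1 minute + 26 minutes = 74 minutes.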